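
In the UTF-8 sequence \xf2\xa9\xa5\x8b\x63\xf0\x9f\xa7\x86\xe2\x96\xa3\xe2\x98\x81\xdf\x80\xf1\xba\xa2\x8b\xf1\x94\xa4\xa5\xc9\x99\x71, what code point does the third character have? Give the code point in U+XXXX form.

Offset 0: leading byte 0xF2 = 11110010 → 4-byte char #1 = F2 A9 A5 8B.
Offset 4: leading byte 0x63 = 01100011 → 1-byte char #2 = 63.
Offset 5: leading byte 0xF0 = 11110000 → 4-byte char #3 = F0 9F A7 86.
Leading byte 0xF0 = 11110000 matches 11110xxx → 4-byte sequence.
Byte 1: 0xF0 = 11110000, payload 000 (3 bits).
Byte 2: 0x9F = 10011111 (10xxxxxx ✓), payload 011111.
Byte 3: 0xA7 = 10100111 (10xxxxxx ✓), payload 100111.
Byte 4: 0x86 = 10000110 (10xxxxxx ✓), payload 000110.
Concatenate: 000011111100111000110 = 0x1F9C6 (21 bits → U+1F9C6).

U+1F9C6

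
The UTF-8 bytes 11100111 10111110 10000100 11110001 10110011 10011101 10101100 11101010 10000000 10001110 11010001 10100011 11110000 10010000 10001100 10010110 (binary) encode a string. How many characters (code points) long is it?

Byte at offset 0: 0xE7 = 11100111 → 3-byte char (#1). Advance 3.
Byte at offset 3: 0xF1 = 11110001 → 4-byte char (#2). Advance 4.
Byte at offset 7: 0xEA = 11101010 → 3-byte char (#3). Advance 3.
Byte at offset 10: 0xD1 = 11010001 → 2-byte char (#4). Advance 2.
Byte at offset 12: 0xF0 = 11110000 → 4-byte char (#5). Advance 4.
Reached end at offset 16 after 5 code points.

5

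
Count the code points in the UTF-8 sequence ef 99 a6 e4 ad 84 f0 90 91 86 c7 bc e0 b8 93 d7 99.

6

Byte at offset 0: 0xEF = 11101111 → 3-byte char (#1). Advance 3.
Byte at offset 3: 0xE4 = 11100100 → 3-byte char (#2). Advance 3.
Byte at offset 6: 0xF0 = 11110000 → 4-byte char (#3). Advance 4.
Byte at offset 10: 0xC7 = 11000111 → 2-byte char (#4). Advance 2.
Byte at offset 12: 0xE0 = 11100000 → 3-byte char (#5). Advance 3.
Byte at offset 15: 0xD7 = 11010111 → 2-byte char (#6). Advance 2.
Reached end at offset 17 after 6 code points.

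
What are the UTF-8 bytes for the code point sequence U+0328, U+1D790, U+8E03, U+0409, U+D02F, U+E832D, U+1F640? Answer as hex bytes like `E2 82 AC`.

CC A8 F0 9D 9E 90 E8 B8 83 D0 89 ED 80 AF F3 A8 8C AD F0 9F 99 80

U+0328: 2-byte form → CC A8.
U+1D790: 4-byte form → F0 9D 9E 90.
U+8E03: 3-byte form → E8 B8 83.
U+0409: 2-byte form → D0 89.
U+D02F: 3-byte form → ED 80 AF.
U+E832D: 4-byte form → F3 A8 8C AD.
U+1F640: 4-byte form → F0 9F 99 80.
Concatenated (22 bytes): CC A8 F0 9D 9E 90 E8 B8 83 D0 89 ED 80 AF F3 A8 8C AD F0 9F 99 80.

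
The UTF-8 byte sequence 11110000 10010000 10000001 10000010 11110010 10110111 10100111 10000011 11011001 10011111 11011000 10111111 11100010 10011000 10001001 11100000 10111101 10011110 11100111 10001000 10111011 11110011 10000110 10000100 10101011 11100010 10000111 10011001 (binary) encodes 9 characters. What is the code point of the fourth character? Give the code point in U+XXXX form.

Offset 0: leading byte 0xF0 = 11110000 → 4-byte char #1 = F0 90 81 82.
Offset 4: leading byte 0xF2 = 11110010 → 4-byte char #2 = F2 B7 A7 83.
Offset 8: leading byte 0xD9 = 11011001 → 2-byte char #3 = D9 9F.
Offset 10: leading byte 0xD8 = 11011000 → 2-byte char #4 = D8 BF.
Leading byte 0xD8 = 11011000 matches 110xxxxx → 2-byte sequence.
Byte 1: 0xD8 = 11011000, payload 11000 (5 bits).
Byte 2: 0xBF = 10111111 (10xxxxxx ✓), payload 111111.
Concatenate: 11000111111 = 0x63F (11 bits → U+063F).

U+063F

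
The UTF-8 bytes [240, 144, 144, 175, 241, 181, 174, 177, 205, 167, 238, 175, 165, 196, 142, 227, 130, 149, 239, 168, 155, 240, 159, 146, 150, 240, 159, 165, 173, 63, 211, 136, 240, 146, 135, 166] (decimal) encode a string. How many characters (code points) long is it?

Byte at offset 0: 0xF0 = 11110000 → 4-byte char (#1). Advance 4.
Byte at offset 4: 0xF1 = 11110001 → 4-byte char (#2). Advance 4.
Byte at offset 8: 0xCD = 11001101 → 2-byte char (#3). Advance 2.
Byte at offset 10: 0xEE = 11101110 → 3-byte char (#4). Advance 3.
Byte at offset 13: 0xC4 = 11000100 → 2-byte char (#5). Advance 2.
Byte at offset 15: 0xE3 = 11100011 → 3-byte char (#6). Advance 3.
Byte at offset 18: 0xEF = 11101111 → 3-byte char (#7). Advance 3.
Byte at offset 21: 0xF0 = 11110000 → 4-byte char (#8). Advance 4.
Byte at offset 25: 0xF0 = 11110000 → 4-byte char (#9). Advance 4.
Byte at offset 29: 0x3F = 00111111 → 1-byte char (#10). Advance 1.
Byte at offset 30: 0xD3 = 11010011 → 2-byte char (#11). Advance 2.
Byte at offset 32: 0xF0 = 11110000 → 4-byte char (#12). Advance 4.
Reached end at offset 36 after 12 code points.

12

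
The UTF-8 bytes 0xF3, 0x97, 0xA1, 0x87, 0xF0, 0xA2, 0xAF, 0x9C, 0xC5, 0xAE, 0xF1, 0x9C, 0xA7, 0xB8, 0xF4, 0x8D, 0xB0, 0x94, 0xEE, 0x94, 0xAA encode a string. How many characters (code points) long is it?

Byte at offset 0: 0xF3 = 11110011 → 4-byte char (#1). Advance 4.
Byte at offset 4: 0xF0 = 11110000 → 4-byte char (#2). Advance 4.
Byte at offset 8: 0xC5 = 11000101 → 2-byte char (#3). Advance 2.
Byte at offset 10: 0xF1 = 11110001 → 4-byte char (#4). Advance 4.
Byte at offset 14: 0xF4 = 11110100 → 4-byte char (#5). Advance 4.
Byte at offset 18: 0xEE = 11101110 → 3-byte char (#6). Advance 3.
Reached end at offset 21 after 6 code points.

6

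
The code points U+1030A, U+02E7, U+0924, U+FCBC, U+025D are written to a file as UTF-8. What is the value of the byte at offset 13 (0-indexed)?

U+1030A → 4-byte form F0 90 8C 8A at offsets 0–3.
U+02E7 → 2-byte form CB A7 at offsets 4–5.
U+0924 → 3-byte form E0 A4 A4 at offsets 6–8.
U+FCBC → 3-byte form EF B2 BC at offsets 9–11.
U+025D → 2-byte form C9 9D at offsets 12–13.
Offset 13 falls in char 5's range; it's byte 2 of C9 9D = 0x9D.

0x9D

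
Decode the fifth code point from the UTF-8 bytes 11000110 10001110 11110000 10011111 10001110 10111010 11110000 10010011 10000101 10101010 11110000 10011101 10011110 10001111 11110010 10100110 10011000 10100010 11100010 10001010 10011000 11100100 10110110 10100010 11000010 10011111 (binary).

U+A6622

Offset 0: leading byte 0xC6 = 11000110 → 2-byte char #1 = C6 8E.
Offset 2: leading byte 0xF0 = 11110000 → 4-byte char #2 = F0 9F 8E BA.
Offset 6: leading byte 0xF0 = 11110000 → 4-byte char #3 = F0 93 85 AA.
Offset 10: leading byte 0xF0 = 11110000 → 4-byte char #4 = F0 9D 9E 8F.
Offset 14: leading byte 0xF2 = 11110010 → 4-byte char #5 = F2 A6 98 A2.
Leading byte 0xF2 = 11110010 matches 11110xxx → 4-byte sequence.
Byte 1: 0xF2 = 11110010, payload 010 (3 bits).
Byte 2: 0xA6 = 10100110 (10xxxxxx ✓), payload 100110.
Byte 3: 0x98 = 10011000 (10xxxxxx ✓), payload 011000.
Byte 4: 0xA2 = 10100010 (10xxxxxx ✓), payload 100010.
Concatenate: 010100110011000100010 = 0xA6622 (21 bits → U+A6622).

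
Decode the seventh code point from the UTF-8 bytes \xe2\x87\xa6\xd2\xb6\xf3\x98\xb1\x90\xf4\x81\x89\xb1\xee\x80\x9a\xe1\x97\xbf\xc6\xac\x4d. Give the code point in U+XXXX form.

U+01AC

Offset 0: leading byte 0xE2 = 11100010 → 3-byte char #1 = E2 87 A6.
Offset 3: leading byte 0xD2 = 11010010 → 2-byte char #2 = D2 B6.
Offset 5: leading byte 0xF3 = 11110011 → 4-byte char #3 = F3 98 B1 90.
Offset 9: leading byte 0xF4 = 11110100 → 4-byte char #4 = F4 81 89 B1.
Offset 13: leading byte 0xEE = 11101110 → 3-byte char #5 = EE 80 9A.
Offset 16: leading byte 0xE1 = 11100001 → 3-byte char #6 = E1 97 BF.
Offset 19: leading byte 0xC6 = 11000110 → 2-byte char #7 = C6 AC.
Leading byte 0xC6 = 11000110 matches 110xxxxx → 2-byte sequence.
Byte 1: 0xC6 = 11000110, payload 00110 (5 bits).
Byte 2: 0xAC = 10101100 (10xxxxxx ✓), payload 101100.
Concatenate: 00110101100 = 0x1AC (11 bits → U+01AC).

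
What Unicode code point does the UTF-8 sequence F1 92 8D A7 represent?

Leading byte 0xF1 = 11110001 matches 11110xxx → 4-byte sequence.
Byte 1: 0xF1 = 11110001, payload 001 (3 bits).
Byte 2: 0x92 = 10010010 (10xxxxxx ✓), payload 010010.
Byte 3: 0x8D = 10001101 (10xxxxxx ✓), payload 001101.
Byte 4: 0xA7 = 10100111 (10xxxxxx ✓), payload 100111.
Concatenate: 001010010001101100111 = 0x52367 (21 bits → U+52367).

U+52367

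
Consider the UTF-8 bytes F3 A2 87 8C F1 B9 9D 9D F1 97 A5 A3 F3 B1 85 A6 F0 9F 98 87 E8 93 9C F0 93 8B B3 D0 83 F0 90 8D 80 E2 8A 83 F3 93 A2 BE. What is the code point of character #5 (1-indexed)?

U+1F607

Offset 0: leading byte 0xF3 = 11110011 → 4-byte char #1 = F3 A2 87 8C.
Offset 4: leading byte 0xF1 = 11110001 → 4-byte char #2 = F1 B9 9D 9D.
Offset 8: leading byte 0xF1 = 11110001 → 4-byte char #3 = F1 97 A5 A3.
Offset 12: leading byte 0xF3 = 11110011 → 4-byte char #4 = F3 B1 85 A6.
Offset 16: leading byte 0xF0 = 11110000 → 4-byte char #5 = F0 9F 98 87.
Leading byte 0xF0 = 11110000 matches 11110xxx → 4-byte sequence.
Byte 1: 0xF0 = 11110000, payload 000 (3 bits).
Byte 2: 0x9F = 10011111 (10xxxxxx ✓), payload 011111.
Byte 3: 0x98 = 10011000 (10xxxxxx ✓), payload 011000.
Byte 4: 0x87 = 10000111 (10xxxxxx ✓), payload 000111.
Concatenate: 000011111011000000111 = 0x1F607 (21 bits → U+1F607).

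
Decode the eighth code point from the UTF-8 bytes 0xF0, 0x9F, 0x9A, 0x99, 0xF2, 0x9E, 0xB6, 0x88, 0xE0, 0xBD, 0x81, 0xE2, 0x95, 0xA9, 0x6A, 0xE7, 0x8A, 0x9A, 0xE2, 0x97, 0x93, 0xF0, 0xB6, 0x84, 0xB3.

Offset 0: leading byte 0xF0 = 11110000 → 4-byte char #1 = F0 9F 9A 99.
Offset 4: leading byte 0xF2 = 11110010 → 4-byte char #2 = F2 9E B6 88.
Offset 8: leading byte 0xE0 = 11100000 → 3-byte char #3 = E0 BD 81.
Offset 11: leading byte 0xE2 = 11100010 → 3-byte char #4 = E2 95 A9.
Offset 14: leading byte 0x6A = 01101010 → 1-byte char #5 = 6A.
Offset 15: leading byte 0xE7 = 11100111 → 3-byte char #6 = E7 8A 9A.
Offset 18: leading byte 0xE2 = 11100010 → 3-byte char #7 = E2 97 93.
Offset 21: leading byte 0xF0 = 11110000 → 4-byte char #8 = F0 B6 84 B3.
Leading byte 0xF0 = 11110000 matches 11110xxx → 4-byte sequence.
Byte 1: 0xF0 = 11110000, payload 000 (3 bits).
Byte 2: 0xB6 = 10110110 (10xxxxxx ✓), payload 110110.
Byte 3: 0x84 = 10000100 (10xxxxxx ✓), payload 000100.
Byte 4: 0xB3 = 10110011 (10xxxxxx ✓), payload 110011.
Concatenate: 000110110000100110011 = 0x36133 (21 bits → U+36133).

U+36133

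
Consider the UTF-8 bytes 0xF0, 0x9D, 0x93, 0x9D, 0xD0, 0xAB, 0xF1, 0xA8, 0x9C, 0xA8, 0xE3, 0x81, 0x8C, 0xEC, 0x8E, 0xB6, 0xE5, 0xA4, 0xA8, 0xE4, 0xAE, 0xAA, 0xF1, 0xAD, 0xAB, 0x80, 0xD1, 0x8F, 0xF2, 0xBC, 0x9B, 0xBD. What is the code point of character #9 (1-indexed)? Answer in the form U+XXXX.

Offset 0: leading byte 0xF0 = 11110000 → 4-byte char #1 = F0 9D 93 9D.
Offset 4: leading byte 0xD0 = 11010000 → 2-byte char #2 = D0 AB.
Offset 6: leading byte 0xF1 = 11110001 → 4-byte char #3 = F1 A8 9C A8.
Offset 10: leading byte 0xE3 = 11100011 → 3-byte char #4 = E3 81 8C.
Offset 13: leading byte 0xEC = 11101100 → 3-byte char #5 = EC 8E B6.
Offset 16: leading byte 0xE5 = 11100101 → 3-byte char #6 = E5 A4 A8.
Offset 19: leading byte 0xE4 = 11100100 → 3-byte char #7 = E4 AE AA.
Offset 22: leading byte 0xF1 = 11110001 → 4-byte char #8 = F1 AD AB 80.
Offset 26: leading byte 0xD1 = 11010001 → 2-byte char #9 = D1 8F.
Leading byte 0xD1 = 11010001 matches 110xxxxx → 2-byte sequence.
Byte 1: 0xD1 = 11010001, payload 10001 (5 bits).
Byte 2: 0x8F = 10001111 (10xxxxxx ✓), payload 001111.
Concatenate: 10001001111 = 0x44F (11 bits → U+044F).

U+044F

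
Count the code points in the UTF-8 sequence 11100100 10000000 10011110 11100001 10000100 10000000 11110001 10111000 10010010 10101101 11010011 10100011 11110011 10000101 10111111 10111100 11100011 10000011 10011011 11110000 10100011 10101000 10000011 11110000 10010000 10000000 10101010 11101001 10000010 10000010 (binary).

9

Byte at offset 0: 0xE4 = 11100100 → 3-byte char (#1). Advance 3.
Byte at offset 3: 0xE1 = 11100001 → 3-byte char (#2). Advance 3.
Byte at offset 6: 0xF1 = 11110001 → 4-byte char (#3). Advance 4.
Byte at offset 10: 0xD3 = 11010011 → 2-byte char (#4). Advance 2.
Byte at offset 12: 0xF3 = 11110011 → 4-byte char (#5). Advance 4.
Byte at offset 16: 0xE3 = 11100011 → 3-byte char (#6). Advance 3.
Byte at offset 19: 0xF0 = 11110000 → 4-byte char (#7). Advance 4.
Byte at offset 23: 0xF0 = 11110000 → 4-byte char (#8). Advance 4.
Byte at offset 27: 0xE9 = 11101001 → 3-byte char (#9). Advance 3.
Reached end at offset 30 after 9 code points.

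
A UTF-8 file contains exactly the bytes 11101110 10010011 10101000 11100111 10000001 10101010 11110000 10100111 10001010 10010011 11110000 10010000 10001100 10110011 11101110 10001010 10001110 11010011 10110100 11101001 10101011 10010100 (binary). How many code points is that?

7

Byte at offset 0: 0xEE = 11101110 → 3-byte char (#1). Advance 3.
Byte at offset 3: 0xE7 = 11100111 → 3-byte char (#2). Advance 3.
Byte at offset 6: 0xF0 = 11110000 → 4-byte char (#3). Advance 4.
Byte at offset 10: 0xF0 = 11110000 → 4-byte char (#4). Advance 4.
Byte at offset 14: 0xEE = 11101110 → 3-byte char (#5). Advance 3.
Byte at offset 17: 0xD3 = 11010011 → 2-byte char (#6). Advance 2.
Byte at offset 19: 0xE9 = 11101001 → 3-byte char (#7). Advance 3.
Reached end at offset 22 after 7 code points.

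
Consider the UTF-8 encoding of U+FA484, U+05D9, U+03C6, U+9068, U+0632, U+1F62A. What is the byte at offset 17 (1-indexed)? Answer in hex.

1-indexed offset 17 is 0-indexed offset 16.
U+FA484 → 4-byte form F3 BA 92 84 at offsets 0–3.
U+05D9 → 2-byte form D7 99 at offsets 4–5.
U+03C6 → 2-byte form CF 86 at offsets 6–7.
U+9068 → 3-byte form E9 81 A8 at offsets 8–10.
U+0632 → 2-byte form D8 B2 at offsets 11–12.
U+1F62A → 4-byte form F0 9F 98 AA at offsets 13–16.
Offset 16 falls in char 6's range; it's byte 4 of F0 9F 98 AA = 0xAA.

0xAA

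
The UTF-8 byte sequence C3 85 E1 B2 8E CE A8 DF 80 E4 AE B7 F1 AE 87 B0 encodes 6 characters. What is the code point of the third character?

U+03A8

Offset 0: leading byte 0xC3 = 11000011 → 2-byte char #1 = C3 85.
Offset 2: leading byte 0xE1 = 11100001 → 3-byte char #2 = E1 B2 8E.
Offset 5: leading byte 0xCE = 11001110 → 2-byte char #3 = CE A8.
Leading byte 0xCE = 11001110 matches 110xxxxx → 2-byte sequence.
Byte 1: 0xCE = 11001110, payload 01110 (5 bits).
Byte 2: 0xA8 = 10101000 (10xxxxxx ✓), payload 101000.
Concatenate: 01110101000 = 0x3A8 (11 bits → U+03A8).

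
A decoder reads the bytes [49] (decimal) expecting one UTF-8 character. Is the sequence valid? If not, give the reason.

valid

Leading byte 0x31 = 00110001 → 1-byte form.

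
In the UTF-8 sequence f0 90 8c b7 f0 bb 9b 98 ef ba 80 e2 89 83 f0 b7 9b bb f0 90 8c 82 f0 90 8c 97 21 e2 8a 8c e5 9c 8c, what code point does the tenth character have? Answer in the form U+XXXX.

U+570C

Offset 0: leading byte 0xF0 = 11110000 → 4-byte char #1 = F0 90 8C B7.
Offset 4: leading byte 0xF0 = 11110000 → 4-byte char #2 = F0 BB 9B 98.
Offset 8: leading byte 0xEF = 11101111 → 3-byte char #3 = EF BA 80.
Offset 11: leading byte 0xE2 = 11100010 → 3-byte char #4 = E2 89 83.
Offset 14: leading byte 0xF0 = 11110000 → 4-byte char #5 = F0 B7 9B BB.
Offset 18: leading byte 0xF0 = 11110000 → 4-byte char #6 = F0 90 8C 82.
Offset 22: leading byte 0xF0 = 11110000 → 4-byte char #7 = F0 90 8C 97.
Offset 26: leading byte 0x21 = 00100001 → 1-byte char #8 = 21.
Offset 27: leading byte 0xE2 = 11100010 → 3-byte char #9 = E2 8A 8C.
Offset 30: leading byte 0xE5 = 11100101 → 3-byte char #10 = E5 9C 8C.
Leading byte 0xE5 = 11100101 matches 1110xxxx → 3-byte sequence.
Byte 1: 0xE5 = 11100101, payload 0101 (4 bits).
Byte 2: 0x9C = 10011100 (10xxxxxx ✓), payload 011100.
Byte 3: 0x8C = 10001100 (10xxxxxx ✓), payload 001100.
Concatenate: 0101011100001100 = 0x570C (16 bits → U+570C).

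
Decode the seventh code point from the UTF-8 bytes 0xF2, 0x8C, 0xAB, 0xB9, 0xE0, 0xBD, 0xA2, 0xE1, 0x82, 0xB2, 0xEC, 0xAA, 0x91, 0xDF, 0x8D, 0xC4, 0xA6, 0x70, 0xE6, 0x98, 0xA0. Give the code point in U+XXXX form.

Offset 0: leading byte 0xF2 = 11110010 → 4-byte char #1 = F2 8C AB B9.
Offset 4: leading byte 0xE0 = 11100000 → 3-byte char #2 = E0 BD A2.
Offset 7: leading byte 0xE1 = 11100001 → 3-byte char #3 = E1 82 B2.
Offset 10: leading byte 0xEC = 11101100 → 3-byte char #4 = EC AA 91.
Offset 13: leading byte 0xDF = 11011111 → 2-byte char #5 = DF 8D.
Offset 15: leading byte 0xC4 = 11000100 → 2-byte char #6 = C4 A6.
Offset 17: leading byte 0x70 = 01110000 → 1-byte char #7 = 70.
Leading byte 0x70 = 01110000 matches 0xxxxxxx → 1-byte sequence.
Byte 1: 0x70 = 01110000, payload 1110000 (7 bits).
Concatenate: 1110000 = 0x70 (7 bits → U+0070).

U+0070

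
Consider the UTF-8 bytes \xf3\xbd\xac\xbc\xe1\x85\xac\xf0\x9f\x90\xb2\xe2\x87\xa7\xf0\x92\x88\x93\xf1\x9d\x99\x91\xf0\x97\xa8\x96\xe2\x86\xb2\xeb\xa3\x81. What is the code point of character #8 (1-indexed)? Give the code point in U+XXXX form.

Offset 0: leading byte 0xF3 = 11110011 → 4-byte char #1 = F3 BD AC BC.
Offset 4: leading byte 0xE1 = 11100001 → 3-byte char #2 = E1 85 AC.
Offset 7: leading byte 0xF0 = 11110000 → 4-byte char #3 = F0 9F 90 B2.
Offset 11: leading byte 0xE2 = 11100010 → 3-byte char #4 = E2 87 A7.
Offset 14: leading byte 0xF0 = 11110000 → 4-byte char #5 = F0 92 88 93.
Offset 18: leading byte 0xF1 = 11110001 → 4-byte char #6 = F1 9D 99 91.
Offset 22: leading byte 0xF0 = 11110000 → 4-byte char #7 = F0 97 A8 96.
Offset 26: leading byte 0xE2 = 11100010 → 3-byte char #8 = E2 86 B2.
Leading byte 0xE2 = 11100010 matches 1110xxxx → 3-byte sequence.
Byte 1: 0xE2 = 11100010, payload 0010 (4 bits).
Byte 2: 0x86 = 10000110 (10xxxxxx ✓), payload 000110.
Byte 3: 0xB2 = 10110010 (10xxxxxx ✓), payload 110010.
Concatenate: 0010000110110010 = 0x21B2 (16 bits → U+21B2).

U+21B2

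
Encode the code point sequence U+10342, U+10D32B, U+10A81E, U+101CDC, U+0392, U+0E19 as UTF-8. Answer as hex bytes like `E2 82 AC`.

F0 90 8D 82 F4 8D 8C AB F4 8A A0 9E F4 81 B3 9C CE 92 E0 B8 99

U+10342: 4-byte form → F0 90 8D 82.
U+10D32B: 4-byte form → F4 8D 8C AB.
U+10A81E: 4-byte form → F4 8A A0 9E.
U+101CDC: 4-byte form → F4 81 B3 9C.
U+0392: 2-byte form → CE 92.
U+0E19: 3-byte form → E0 B8 99.
Concatenated (21 bytes): F0 90 8D 82 F4 8D 8C AB F4 8A A0 9E F4 81 B3 9C CE 92 E0 B8 99.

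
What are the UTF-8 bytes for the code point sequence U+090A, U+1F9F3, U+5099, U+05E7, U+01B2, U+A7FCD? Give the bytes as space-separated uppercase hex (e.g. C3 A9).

U+090A: 3-byte form → E0 A4 8A.
U+1F9F3: 4-byte form → F0 9F A7 B3.
U+5099: 3-byte form → E5 82 99.
U+05E7: 2-byte form → D7 A7.
U+01B2: 2-byte form → C6 B2.
U+A7FCD: 4-byte form → F2 A7 BF 8D.
Concatenated (18 bytes): E0 A4 8A F0 9F A7 B3 E5 82 99 D7 A7 C6 B2 F2 A7 BF 8D.

E0 A4 8A F0 9F A7 B3 E5 82 99 D7 A7 C6 B2 F2 A7 BF 8D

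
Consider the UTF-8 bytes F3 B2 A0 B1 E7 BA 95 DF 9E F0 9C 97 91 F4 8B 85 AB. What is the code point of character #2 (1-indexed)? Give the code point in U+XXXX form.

U+7E95

Offset 0: leading byte 0xF3 = 11110011 → 4-byte char #1 = F3 B2 A0 B1.
Offset 4: leading byte 0xE7 = 11100111 → 3-byte char #2 = E7 BA 95.
Leading byte 0xE7 = 11100111 matches 1110xxxx → 3-byte sequence.
Byte 1: 0xE7 = 11100111, payload 0111 (4 bits).
Byte 2: 0xBA = 10111010 (10xxxxxx ✓), payload 111010.
Byte 3: 0x95 = 10010101 (10xxxxxx ✓), payload 010101.
Concatenate: 0111111010010101 = 0x7E95 (16 bits → U+7E95).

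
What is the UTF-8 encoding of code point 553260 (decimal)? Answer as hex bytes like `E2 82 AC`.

F2 87 84 AC

U+8712C = 0x8712C = 553260 decimal. In range U+10000–U+10FFFF → 4-byte form: 11110xxx 10xxxxxx 10xxxxxx 10xxxxxx.
Binary (21 bits): 010000111000100101100.
Split 3+6+6+6: 010 | 000111 | 000100 | 101100.
Byte 1: 11110010 = 0xF2.
Byte 2: 10000111 = 0x87.
Byte 3: 10000100 = 0x84.
Byte 4: 10101100 = 0xAC.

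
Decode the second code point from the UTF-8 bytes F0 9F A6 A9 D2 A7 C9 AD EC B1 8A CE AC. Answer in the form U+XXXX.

U+04A7

Offset 0: leading byte 0xF0 = 11110000 → 4-byte char #1 = F0 9F A6 A9.
Offset 4: leading byte 0xD2 = 11010010 → 2-byte char #2 = D2 A7.
Leading byte 0xD2 = 11010010 matches 110xxxxx → 2-byte sequence.
Byte 1: 0xD2 = 11010010, payload 10010 (5 bits).
Byte 2: 0xA7 = 10100111 (10xxxxxx ✓), payload 100111.
Concatenate: 10010100111 = 0x4A7 (11 bits → U+04A7).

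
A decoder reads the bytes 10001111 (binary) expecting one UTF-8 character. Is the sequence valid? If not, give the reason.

Byte 0x8F = 10001111 has the form 10xxxxxx — a continuation byte — but there is no preceding leading byte.

invalid (continuation byte with no leading byte)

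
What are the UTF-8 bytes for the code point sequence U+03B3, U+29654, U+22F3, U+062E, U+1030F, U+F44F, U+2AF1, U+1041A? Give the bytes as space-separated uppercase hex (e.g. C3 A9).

U+03B3: 2-byte form → CE B3.
U+29654: 4-byte form → F0 A9 99 94.
U+22F3: 3-byte form → E2 8B B3.
U+062E: 2-byte form → D8 AE.
U+1030F: 4-byte form → F0 90 8C 8F.
U+F44F: 3-byte form → EF 91 8F.
U+2AF1: 3-byte form → E2 AB B1.
U+1041A: 4-byte form → F0 90 90 9A.
Concatenated (25 bytes): CE B3 F0 A9 99 94 E2 8B B3 D8 AE F0 90 8C 8F EF 91 8F E2 AB B1 F0 90 90 9A.

CE B3 F0 A9 99 94 E2 8B B3 D8 AE F0 90 8C 8F EF 91 8F E2 AB B1 F0 90 90 9A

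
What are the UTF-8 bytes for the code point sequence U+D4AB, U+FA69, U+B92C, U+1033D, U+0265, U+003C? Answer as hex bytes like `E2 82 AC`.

ED 92 AB EF A9 A9 EB A4 AC F0 90 8C BD C9 A5 3C

U+D4AB: 3-byte form → ED 92 AB.
U+FA69: 3-byte form → EF A9 A9.
U+B92C: 3-byte form → EB A4 AC.
U+1033D: 4-byte form → F0 90 8C BD.
U+0265: 2-byte form → C9 A5.
U+003C: 1-byte form → 3C.
Concatenated (16 bytes): ED 92 AB EF A9 A9 EB A4 AC F0 90 8C BD C9 A5 3C.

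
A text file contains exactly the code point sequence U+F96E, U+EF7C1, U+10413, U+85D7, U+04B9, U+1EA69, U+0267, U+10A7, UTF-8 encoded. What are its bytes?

EF A5 AE F3 AF 9F 81 F0 90 90 93 E8 97 97 D2 B9 F0 9E A9 A9 C9 A7 E1 82 A7

U+F96E: 3-byte form → EF A5 AE.
U+EF7C1: 4-byte form → F3 AF 9F 81.
U+10413: 4-byte form → F0 90 90 93.
U+85D7: 3-byte form → E8 97 97.
U+04B9: 2-byte form → D2 B9.
U+1EA69: 4-byte form → F0 9E A9 A9.
U+0267: 2-byte form → C9 A7.
U+10A7: 3-byte form → E1 82 A7.
Concatenated (25 bytes): EF A5 AE F3 AF 9F 81 F0 90 90 93 E8 97 97 D2 B9 F0 9E A9 A9 C9 A7 E1 82 A7.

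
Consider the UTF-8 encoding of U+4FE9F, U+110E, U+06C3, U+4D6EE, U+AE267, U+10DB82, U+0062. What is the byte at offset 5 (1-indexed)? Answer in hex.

0xE1

1-indexed offset 5 is 0-indexed offset 4.
U+4FE9F → 4-byte form F1 8F BA 9F at offsets 0–3.
U+110E → 3-byte form E1 84 8E at offsets 4–6.
Offset 4 falls in char 2's range; it's byte 1 of E1 84 8E = 0xE1.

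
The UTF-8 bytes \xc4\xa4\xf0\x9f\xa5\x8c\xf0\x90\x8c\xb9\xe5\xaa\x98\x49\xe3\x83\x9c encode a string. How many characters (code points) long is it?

Byte at offset 0: 0xC4 = 11000100 → 2-byte char (#1). Advance 2.
Byte at offset 2: 0xF0 = 11110000 → 4-byte char (#2). Advance 4.
Byte at offset 6: 0xF0 = 11110000 → 4-byte char (#3). Advance 4.
Byte at offset 10: 0xE5 = 11100101 → 3-byte char (#4). Advance 3.
Byte at offset 13: 0x49 = 01001001 → 1-byte char (#5). Advance 1.
Byte at offset 14: 0xE3 = 11100011 → 3-byte char (#6). Advance 3.
Reached end at offset 17 after 6 code points.

6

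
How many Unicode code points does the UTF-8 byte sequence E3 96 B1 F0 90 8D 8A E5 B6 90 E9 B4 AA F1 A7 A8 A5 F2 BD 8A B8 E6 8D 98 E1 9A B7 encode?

Byte at offset 0: 0xE3 = 11100011 → 3-byte char (#1). Advance 3.
Byte at offset 3: 0xF0 = 11110000 → 4-byte char (#2). Advance 4.
Byte at offset 7: 0xE5 = 11100101 → 3-byte char (#3). Advance 3.
Byte at offset 10: 0xE9 = 11101001 → 3-byte char (#4). Advance 3.
Byte at offset 13: 0xF1 = 11110001 → 4-byte char (#5). Advance 4.
Byte at offset 17: 0xF2 = 11110010 → 4-byte char (#6). Advance 4.
Byte at offset 21: 0xE6 = 11100110 → 3-byte char (#7). Advance 3.
Byte at offset 24: 0xE1 = 11100001 → 3-byte char (#8). Advance 3.
Reached end at offset 27 after 8 code points.

8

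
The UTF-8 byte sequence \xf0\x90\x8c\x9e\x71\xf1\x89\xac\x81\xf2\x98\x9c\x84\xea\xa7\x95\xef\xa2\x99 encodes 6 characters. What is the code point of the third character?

U+49B01

Offset 0: leading byte 0xF0 = 11110000 → 4-byte char #1 = F0 90 8C 9E.
Offset 4: leading byte 0x71 = 01110001 → 1-byte char #2 = 71.
Offset 5: leading byte 0xF1 = 11110001 → 4-byte char #3 = F1 89 AC 81.
Leading byte 0xF1 = 11110001 matches 11110xxx → 4-byte sequence.
Byte 1: 0xF1 = 11110001, payload 001 (3 bits).
Byte 2: 0x89 = 10001001 (10xxxxxx ✓), payload 001001.
Byte 3: 0xAC = 10101100 (10xxxxxx ✓), payload 101100.
Byte 4: 0x81 = 10000001 (10xxxxxx ✓), payload 000001.
Concatenate: 001001001101100000001 = 0x49B01 (21 bits → U+49B01).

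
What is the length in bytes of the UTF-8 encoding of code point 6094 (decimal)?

3

U+17CE = 0x17CE. UTF-8 uses 1 byte below 0x80, 2 below 0x800, 3 below 0x10000, 4 up to 0x10FFFF. 0x17CE is in U+0800–U+FFFF → 3 bytes.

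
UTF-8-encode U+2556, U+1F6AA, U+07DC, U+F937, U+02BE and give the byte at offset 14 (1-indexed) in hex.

0xBE

1-indexed offset 14 is 0-indexed offset 13.
U+2556 → 3-byte form E2 95 96 at offsets 0–2.
U+1F6AA → 4-byte form F0 9F 9A AA at offsets 3–6.
U+07DC → 2-byte form DF 9C at offsets 7–8.
U+F937 → 3-byte form EF A4 B7 at offsets 9–11.
U+02BE → 2-byte form CA BE at offsets 12–13.
Offset 13 falls in char 5's range; it's byte 2 of CA BE = 0xBE.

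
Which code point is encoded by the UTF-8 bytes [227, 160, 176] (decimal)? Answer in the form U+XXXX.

Leading byte 0xE3 = 11100011 matches 1110xxxx → 3-byte sequence.
Byte 1: 0xE3 = 11100011, payload 0011 (4 bits).
Byte 2: 0xA0 = 10100000 (10xxxxxx ✓), payload 100000.
Byte 3: 0xB0 = 10110000 (10xxxxxx ✓), payload 110000.
Concatenate: 0011100000110000 = 0x3830 (16 bits → U+3830).

U+3830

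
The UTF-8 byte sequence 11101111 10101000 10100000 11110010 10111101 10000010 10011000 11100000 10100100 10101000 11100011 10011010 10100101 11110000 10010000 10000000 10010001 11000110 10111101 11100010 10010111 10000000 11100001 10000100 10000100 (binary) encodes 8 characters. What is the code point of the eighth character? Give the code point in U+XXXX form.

Offset 0: leading byte 0xEF = 11101111 → 3-byte char #1 = EF A8 A0.
Offset 3: leading byte 0xF2 = 11110010 → 4-byte char #2 = F2 BD 82 98.
Offset 7: leading byte 0xE0 = 11100000 → 3-byte char #3 = E0 A4 A8.
Offset 10: leading byte 0xE3 = 11100011 → 3-byte char #4 = E3 9A A5.
Offset 13: leading byte 0xF0 = 11110000 → 4-byte char #5 = F0 90 80 91.
Offset 17: leading byte 0xC6 = 11000110 → 2-byte char #6 = C6 BD.
Offset 19: leading byte 0xE2 = 11100010 → 3-byte char #7 = E2 97 80.
Offset 22: leading byte 0xE1 = 11100001 → 3-byte char #8 = E1 84 84.
Leading byte 0xE1 = 11100001 matches 1110xxxx → 3-byte sequence.
Byte 1: 0xE1 = 11100001, payload 0001 (4 bits).
Byte 2: 0x84 = 10000100 (10xxxxxx ✓), payload 000100.
Byte 3: 0x84 = 10000100 (10xxxxxx ✓), payload 000100.
Concatenate: 0001000100000100 = 0x1104 (16 bits → U+1104).

U+1104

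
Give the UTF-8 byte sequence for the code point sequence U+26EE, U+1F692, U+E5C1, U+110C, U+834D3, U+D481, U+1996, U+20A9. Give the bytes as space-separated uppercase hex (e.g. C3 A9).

U+26EE: 3-byte form → E2 9B AE.
U+1F692: 4-byte form → F0 9F 9A 92.
U+E5C1: 3-byte form → EE 97 81.
U+110C: 3-byte form → E1 84 8C.
U+834D3: 4-byte form → F2 83 93 93.
U+D481: 3-byte form → ED 92 81.
U+1996: 3-byte form → E1 A6 96.
U+20A9: 3-byte form → E2 82 A9.
Concatenated (26 bytes): E2 9B AE F0 9F 9A 92 EE 97 81 E1 84 8C F2 83 93 93 ED 92 81 E1 A6 96 E2 82 A9.

E2 9B AE F0 9F 9A 92 EE 97 81 E1 84 8C F2 83 93 93 ED 92 81 E1 A6 96 E2 82 A9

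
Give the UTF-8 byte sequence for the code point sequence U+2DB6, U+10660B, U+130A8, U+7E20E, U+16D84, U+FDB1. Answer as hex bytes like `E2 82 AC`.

U+2DB6: 3-byte form → E2 B6 B6.
U+10660B: 4-byte form → F4 86 98 8B.
U+130A8: 4-byte form → F0 93 82 A8.
U+7E20E: 4-byte form → F1 BE 88 8E.
U+16D84: 4-byte form → F0 96 B6 84.
U+FDB1: 3-byte form → EF B6 B1.
Concatenated (22 bytes): E2 B6 B6 F4 86 98 8B F0 93 82 A8 F1 BE 88 8E F0 96 B6 84 EF B6 B1.

E2 B6 B6 F4 86 98 8B F0 93 82 A8 F1 BE 88 8E F0 96 B6 84 EF B6 B1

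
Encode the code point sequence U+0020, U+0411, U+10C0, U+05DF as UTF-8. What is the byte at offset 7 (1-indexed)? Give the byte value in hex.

0xD7

1-indexed offset 7 is 0-indexed offset 6.
U+0020 → 1-byte form 20 at offsets 0–0.
U+0411 → 2-byte form D0 91 at offsets 1–2.
U+10C0 → 3-byte form E1 83 80 at offsets 3–5.
U+05DF → 2-byte form D7 9F at offsets 6–7.
Offset 6 falls in char 4's range; it's byte 1 of D7 9F = 0xD7.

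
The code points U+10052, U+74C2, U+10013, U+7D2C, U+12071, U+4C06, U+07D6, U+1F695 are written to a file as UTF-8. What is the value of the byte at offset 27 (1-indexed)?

0x95

1-indexed offset 27 is 0-indexed offset 26.
U+10052 → 4-byte form F0 90 81 92 at offsets 0–3.
U+74C2 → 3-byte form E7 93 82 at offsets 4–6.
U+10013 → 4-byte form F0 90 80 93 at offsets 7–10.
U+7D2C → 3-byte form E7 B4 AC at offsets 11–13.
U+12071 → 4-byte form F0 92 81 B1 at offsets 14–17.
U+4C06 → 3-byte form E4 B0 86 at offsets 18–20.
U+07D6 → 2-byte form DF 96 at offsets 21–22.
U+1F695 → 4-byte form F0 9F 9A 95 at offsets 23–26.
Offset 26 falls in char 8's range; it's byte 4 of F0 9F 9A 95 = 0x95.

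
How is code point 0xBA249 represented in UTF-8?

F2 BA 89 89

U+BA249 = 0xBA249 = 762441 decimal. In range U+10000–U+10FFFF → 4-byte form: 11110xxx 10xxxxxx 10xxxxxx 10xxxxxx.
Binary (21 bits): 010111010001001001001.
Split 3+6+6+6: 010 | 111010 | 001001 | 001001.
Byte 1: 11110010 = 0xF2.
Byte 2: 10111010 = 0xBA.
Byte 3: 10001001 = 0x89.
Byte 4: 10001001 = 0x89.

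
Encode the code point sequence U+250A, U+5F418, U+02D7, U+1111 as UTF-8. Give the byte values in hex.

U+250A: 3-byte form → E2 94 8A.
U+5F418: 4-byte form → F1 9F 90 98.
U+02D7: 2-byte form → CB 97.
U+1111: 3-byte form → E1 84 91.
Concatenated (12 bytes): E2 94 8A F1 9F 90 98 CB 97 E1 84 91.

E2 94 8A F1 9F 90 98 CB 97 E1 84 91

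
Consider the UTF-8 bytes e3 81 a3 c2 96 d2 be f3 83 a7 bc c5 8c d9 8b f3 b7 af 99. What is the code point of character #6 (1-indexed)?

Offset 0: leading byte 0xE3 = 11100011 → 3-byte char #1 = E3 81 A3.
Offset 3: leading byte 0xC2 = 11000010 → 2-byte char #2 = C2 96.
Offset 5: leading byte 0xD2 = 11010010 → 2-byte char #3 = D2 BE.
Offset 7: leading byte 0xF3 = 11110011 → 4-byte char #4 = F3 83 A7 BC.
Offset 11: leading byte 0xC5 = 11000101 → 2-byte char #5 = C5 8C.
Offset 13: leading byte 0xD9 = 11011001 → 2-byte char #6 = D9 8B.
Leading byte 0xD9 = 11011001 matches 110xxxxx → 2-byte sequence.
Byte 1: 0xD9 = 11011001, payload 11001 (5 bits).
Byte 2: 0x8B = 10001011 (10xxxxxx ✓), payload 001011.
Concatenate: 11001001011 = 0x64B (11 bits → U+064B).

U+064B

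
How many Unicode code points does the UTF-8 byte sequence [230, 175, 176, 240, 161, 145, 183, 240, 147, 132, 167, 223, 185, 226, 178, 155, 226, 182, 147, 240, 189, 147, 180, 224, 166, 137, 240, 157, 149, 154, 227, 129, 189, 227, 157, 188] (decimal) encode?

Byte at offset 0: 0xE6 = 11100110 → 3-byte char (#1). Advance 3.
Byte at offset 3: 0xF0 = 11110000 → 4-byte char (#2). Advance 4.
Byte at offset 7: 0xF0 = 11110000 → 4-byte char (#3). Advance 4.
Byte at offset 11: 0xDF = 11011111 → 2-byte char (#4). Advance 2.
Byte at offset 13: 0xE2 = 11100010 → 3-byte char (#5). Advance 3.
Byte at offset 16: 0xE2 = 11100010 → 3-byte char (#6). Advance 3.
Byte at offset 19: 0xF0 = 11110000 → 4-byte char (#7). Advance 4.
Byte at offset 23: 0xE0 = 11100000 → 3-byte char (#8). Advance 3.
Byte at offset 26: 0xF0 = 11110000 → 4-byte char (#9). Advance 4.
Byte at offset 30: 0xE3 = 11100011 → 3-byte char (#10). Advance 3.
Byte at offset 33: 0xE3 = 11100011 → 3-byte char (#11). Advance 3.
Reached end at offset 36 after 11 code points.

11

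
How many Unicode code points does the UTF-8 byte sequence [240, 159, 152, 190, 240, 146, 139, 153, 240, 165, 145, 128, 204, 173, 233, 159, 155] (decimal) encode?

5

Byte at offset 0: 0xF0 = 11110000 → 4-byte char (#1). Advance 4.
Byte at offset 4: 0xF0 = 11110000 → 4-byte char (#2). Advance 4.
Byte at offset 8: 0xF0 = 11110000 → 4-byte char (#3). Advance 4.
Byte at offset 12: 0xCC = 11001100 → 2-byte char (#4). Advance 2.
Byte at offset 14: 0xE9 = 11101001 → 3-byte char (#5). Advance 3.
Reached end at offset 17 after 5 code points.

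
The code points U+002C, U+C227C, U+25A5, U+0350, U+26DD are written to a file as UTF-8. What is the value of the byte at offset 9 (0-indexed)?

U+002C → 1-byte form 2C at offsets 0–0.
U+C227C → 4-byte form F3 82 89 BC at offsets 1–4.
U+25A5 → 3-byte form E2 96 A5 at offsets 5–7.
U+0350 → 2-byte form CD 90 at offsets 8–9.
Offset 9 falls in char 4's range; it's byte 2 of CD 90 = 0x90.

0x90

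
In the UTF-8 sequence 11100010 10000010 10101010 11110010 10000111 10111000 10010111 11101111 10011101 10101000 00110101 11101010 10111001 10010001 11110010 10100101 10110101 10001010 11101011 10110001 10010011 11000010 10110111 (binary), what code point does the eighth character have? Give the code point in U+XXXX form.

Offset 0: leading byte 0xE2 = 11100010 → 3-byte char #1 = E2 82 AA.
Offset 3: leading byte 0xF2 = 11110010 → 4-byte char #2 = F2 87 B8 97.
Offset 7: leading byte 0xEF = 11101111 → 3-byte char #3 = EF 9D A8.
Offset 10: leading byte 0x35 = 00110101 → 1-byte char #4 = 35.
Offset 11: leading byte 0xEA = 11101010 → 3-byte char #5 = EA B9 91.
Offset 14: leading byte 0xF2 = 11110010 → 4-byte char #6 = F2 A5 B5 8A.
Offset 18: leading byte 0xEB = 11101011 → 3-byte char #7 = EB B1 93.
Offset 21: leading byte 0xC2 = 11000010 → 2-byte char #8 = C2 B7.
Leading byte 0xC2 = 11000010 matches 110xxxxx → 2-byte sequence.
Byte 1: 0xC2 = 11000010, payload 00010 (5 bits).
Byte 2: 0xB7 = 10110111 (10xxxxxx ✓), payload 110111.
Concatenate: 00010110111 = 0xB7 (11 bits → U+00B7).

U+00B7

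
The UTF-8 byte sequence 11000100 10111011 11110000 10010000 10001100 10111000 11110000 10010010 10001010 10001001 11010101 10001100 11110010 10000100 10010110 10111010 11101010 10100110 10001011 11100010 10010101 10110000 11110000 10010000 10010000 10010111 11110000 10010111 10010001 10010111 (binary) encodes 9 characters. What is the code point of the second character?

Offset 0: leading byte 0xC4 = 11000100 → 2-byte char #1 = C4 BB.
Offset 2: leading byte 0xF0 = 11110000 → 4-byte char #2 = F0 90 8C B8.
Leading byte 0xF0 = 11110000 matches 11110xxx → 4-byte sequence.
Byte 1: 0xF0 = 11110000, payload 000 (3 bits).
Byte 2: 0x90 = 10010000 (10xxxxxx ✓), payload 010000.
Byte 3: 0x8C = 10001100 (10xxxxxx ✓), payload 001100.
Byte 4: 0xB8 = 10111000 (10xxxxxx ✓), payload 111000.
Concatenate: 000010000001100111000 = 0x10338 (21 bits → U+10338).

U+10338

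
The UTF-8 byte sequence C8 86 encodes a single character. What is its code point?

Leading byte 0xC8 = 11001000 matches 110xxxxx → 2-byte sequence.
Byte 1: 0xC8 = 11001000, payload 01000 (5 bits).
Byte 2: 0x86 = 10000110 (10xxxxxx ✓), payload 000110.
Concatenate: 01000000110 = 0x206 (11 bits → U+0206).

U+0206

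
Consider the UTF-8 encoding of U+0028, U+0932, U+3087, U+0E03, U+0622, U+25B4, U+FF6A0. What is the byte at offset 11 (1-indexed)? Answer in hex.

0xD8

1-indexed offset 11 is 0-indexed offset 10.
U+0028 → 1-byte form 28 at offsets 0–0.
U+0932 → 3-byte form E0 A4 B2 at offsets 1–3.
U+3087 → 3-byte form E3 82 87 at offsets 4–6.
U+0E03 → 3-byte form E0 B8 83 at offsets 7–9.
U+0622 → 2-byte form D8 A2 at offsets 10–11.
Offset 10 falls in char 5's range; it's byte 1 of D8 A2 = 0xD8.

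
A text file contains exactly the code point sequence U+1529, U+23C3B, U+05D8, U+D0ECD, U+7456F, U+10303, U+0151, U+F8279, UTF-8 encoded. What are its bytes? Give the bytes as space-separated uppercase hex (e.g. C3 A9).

U+1529: 3-byte form → E1 94 A9.
U+23C3B: 4-byte form → F0 A3 B0 BB.
U+05D8: 2-byte form → D7 98.
U+D0ECD: 4-byte form → F3 90 BB 8D.
U+7456F: 4-byte form → F1 B4 95 AF.
U+10303: 4-byte form → F0 90 8C 83.
U+0151: 2-byte form → C5 91.
U+F8279: 4-byte form → F3 B8 89 B9.
Concatenated (27 bytes): E1 94 A9 F0 A3 B0 BB D7 98 F3 90 BB 8D F1 B4 95 AF F0 90 8C 83 C5 91 F3 B8 89 B9.

E1 94 A9 F0 A3 B0 BB D7 98 F3 90 BB 8D F1 B4 95 AF F0 90 8C 83 C5 91 F3 B8 89 B9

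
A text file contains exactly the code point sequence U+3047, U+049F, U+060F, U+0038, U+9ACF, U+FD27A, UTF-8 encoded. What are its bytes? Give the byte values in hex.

E3 81 87 D2 9F D8 8F 38 E9 AB 8F F3 BD 89 BA

U+3047: 3-byte form → E3 81 87.
U+049F: 2-byte form → D2 9F.
U+060F: 2-byte form → D8 8F.
U+0038: 1-byte form → 38.
U+9ACF: 3-byte form → E9 AB 8F.
U+FD27A: 4-byte form → F3 BD 89 BA.
Concatenated (15 bytes): E3 81 87 D2 9F D8 8F 38 E9 AB 8F F3 BD 89 BA.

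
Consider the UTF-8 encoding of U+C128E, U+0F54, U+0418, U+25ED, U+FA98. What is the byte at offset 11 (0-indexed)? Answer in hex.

0xAD

U+C128E → 4-byte form F3 81 8A 8E at offsets 0–3.
U+0F54 → 3-byte form E0 BD 94 at offsets 4–6.
U+0418 → 2-byte form D0 98 at offsets 7–8.
U+25ED → 3-byte form E2 97 AD at offsets 9–11.
Offset 11 falls in char 4's range; it's byte 3 of E2 97 AD = 0xAD.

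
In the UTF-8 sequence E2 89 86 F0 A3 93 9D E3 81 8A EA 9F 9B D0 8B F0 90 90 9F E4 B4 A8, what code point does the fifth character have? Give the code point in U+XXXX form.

Offset 0: leading byte 0xE2 = 11100010 → 3-byte char #1 = E2 89 86.
Offset 3: leading byte 0xF0 = 11110000 → 4-byte char #2 = F0 A3 93 9D.
Offset 7: leading byte 0xE3 = 11100011 → 3-byte char #3 = E3 81 8A.
Offset 10: leading byte 0xEA = 11101010 → 3-byte char #4 = EA 9F 9B.
Offset 13: leading byte 0xD0 = 11010000 → 2-byte char #5 = D0 8B.
Leading byte 0xD0 = 11010000 matches 110xxxxx → 2-byte sequence.
Byte 1: 0xD0 = 11010000, payload 10000 (5 bits).
Byte 2: 0x8B = 10001011 (10xxxxxx ✓), payload 001011.
Concatenate: 10000001011 = 0x40B (11 bits → U+040B).

U+040B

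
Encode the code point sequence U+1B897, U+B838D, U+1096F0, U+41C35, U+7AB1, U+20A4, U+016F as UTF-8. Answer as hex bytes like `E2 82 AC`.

U+1B897: 4-byte form → F0 9B A2 97.
U+B838D: 4-byte form → F2 B8 8E 8D.
U+1096F0: 4-byte form → F4 89 9B B0.
U+41C35: 4-byte form → F1 81 B0 B5.
U+7AB1: 3-byte form → E7 AA B1.
U+20A4: 3-byte form → E2 82 A4.
U+016F: 2-byte form → C5 AF.
Concatenated (24 bytes): F0 9B A2 97 F2 B8 8E 8D F4 89 9B B0 F1 81 B0 B5 E7 AA B1 E2 82 A4 C5 AF.

F0 9B A2 97 F2 B8 8E 8D F4 89 9B B0 F1 81 B0 B5 E7 AA B1 E2 82 A4 C5 AF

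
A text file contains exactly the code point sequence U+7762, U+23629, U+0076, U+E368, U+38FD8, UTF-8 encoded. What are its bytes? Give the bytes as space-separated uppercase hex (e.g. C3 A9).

U+7762: 3-byte form → E7 9D A2.
U+23629: 4-byte form → F0 A3 98 A9.
U+0076: 1-byte form → 76.
U+E368: 3-byte form → EE 8D A8.
U+38FD8: 4-byte form → F0 B8 BF 98.
Concatenated (15 bytes): E7 9D A2 F0 A3 98 A9 76 EE 8D A8 F0 B8 BF 98.

E7 9D A2 F0 A3 98 A9 76 EE 8D A8 F0 B8 BF 98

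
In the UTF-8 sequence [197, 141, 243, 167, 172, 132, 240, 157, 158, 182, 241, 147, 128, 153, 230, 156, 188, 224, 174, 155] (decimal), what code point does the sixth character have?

Offset 0: leading byte 0xC5 = 11000101 → 2-byte char #1 = C5 8D.
Offset 2: leading byte 0xF3 = 11110011 → 4-byte char #2 = F3 A7 AC 84.
Offset 6: leading byte 0xF0 = 11110000 → 4-byte char #3 = F0 9D 9E B6.
Offset 10: leading byte 0xF1 = 11110001 → 4-byte char #4 = F1 93 80 99.
Offset 14: leading byte 0xE6 = 11100110 → 3-byte char #5 = E6 9C BC.
Offset 17: leading byte 0xE0 = 11100000 → 3-byte char #6 = E0 AE 9B.
Leading byte 0xE0 = 11100000 matches 1110xxxx → 3-byte sequence.
Byte 1: 0xE0 = 11100000, payload 0000 (4 bits).
Byte 2: 0xAE = 10101110 (10xxxxxx ✓), payload 101110.
Byte 3: 0x9B = 10011011 (10xxxxxx ✓), payload 011011.
Concatenate: 0000101110011011 = 0xB9B (16 bits → U+0B9B).

U+0B9B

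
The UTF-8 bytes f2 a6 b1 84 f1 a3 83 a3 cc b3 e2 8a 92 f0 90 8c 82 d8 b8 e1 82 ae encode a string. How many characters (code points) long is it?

7

Byte at offset 0: 0xF2 = 11110010 → 4-byte char (#1). Advance 4.
Byte at offset 4: 0xF1 = 11110001 → 4-byte char (#2). Advance 4.
Byte at offset 8: 0xCC = 11001100 → 2-byte char (#3). Advance 2.
Byte at offset 10: 0xE2 = 11100010 → 3-byte char (#4). Advance 3.
Byte at offset 13: 0xF0 = 11110000 → 4-byte char (#5). Advance 4.
Byte at offset 17: 0xD8 = 11011000 → 2-byte char (#6). Advance 2.
Byte at offset 19: 0xE1 = 11100001 → 3-byte char (#7). Advance 3.
Reached end at offset 22 after 7 code points.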